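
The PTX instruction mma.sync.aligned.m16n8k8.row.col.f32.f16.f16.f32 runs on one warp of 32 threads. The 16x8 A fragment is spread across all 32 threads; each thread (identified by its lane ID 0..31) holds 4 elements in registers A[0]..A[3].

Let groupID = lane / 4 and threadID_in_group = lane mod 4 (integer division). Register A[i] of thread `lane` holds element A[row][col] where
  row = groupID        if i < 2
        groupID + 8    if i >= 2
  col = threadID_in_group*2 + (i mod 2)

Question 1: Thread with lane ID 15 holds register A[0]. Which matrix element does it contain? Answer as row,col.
3,6

L=15→G=15>>2=3, T=15&3=3
[0]→row 3+0=3  col 3·2+0=6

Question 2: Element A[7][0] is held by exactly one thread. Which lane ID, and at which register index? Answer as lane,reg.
r:7=>grp=7,rB=0  c:0=>tig=0,lo=0
L=7*4+0=28  i=0*2+0=0

28,0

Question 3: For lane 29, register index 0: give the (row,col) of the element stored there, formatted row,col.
29: gid=7,tid=1
[0] (7+0,1*2+0) = (7,2)

7,2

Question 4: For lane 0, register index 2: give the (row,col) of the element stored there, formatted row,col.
8,0

0: G=0,T=0
[2] (0+8,0*2+0) = (8,0)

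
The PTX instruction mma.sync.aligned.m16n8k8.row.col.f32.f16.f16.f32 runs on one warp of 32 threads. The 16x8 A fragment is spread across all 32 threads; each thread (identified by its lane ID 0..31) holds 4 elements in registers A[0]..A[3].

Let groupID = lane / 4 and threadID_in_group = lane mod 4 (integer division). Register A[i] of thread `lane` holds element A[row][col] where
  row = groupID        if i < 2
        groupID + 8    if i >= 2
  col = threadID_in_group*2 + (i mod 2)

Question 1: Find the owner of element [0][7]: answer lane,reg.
3,1

r: 0->gid=0,r8=0  c: 7->tid=3,i&1=1
L=0*4+3=3  i=0*2+1=1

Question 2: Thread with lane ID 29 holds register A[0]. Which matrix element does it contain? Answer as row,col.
7,2

29: grp=7,tig=1
[0] (7+0,1*2+0) = (7,2)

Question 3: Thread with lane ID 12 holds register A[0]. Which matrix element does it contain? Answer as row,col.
3,0

L=12->g=12>>2=3, t=12&3=0
[0]->row 3+0=3  col 0·2+0=0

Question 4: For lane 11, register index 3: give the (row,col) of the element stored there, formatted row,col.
11: grp=2,tig=3
[3] (2+8,3*2+1) = (10,7)

10,7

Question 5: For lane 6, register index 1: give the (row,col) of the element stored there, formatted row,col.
lane 6: g=1 (6/4), t=2 (6%4)
i=1: r=1+0=1, c=2*2+1=5

1,5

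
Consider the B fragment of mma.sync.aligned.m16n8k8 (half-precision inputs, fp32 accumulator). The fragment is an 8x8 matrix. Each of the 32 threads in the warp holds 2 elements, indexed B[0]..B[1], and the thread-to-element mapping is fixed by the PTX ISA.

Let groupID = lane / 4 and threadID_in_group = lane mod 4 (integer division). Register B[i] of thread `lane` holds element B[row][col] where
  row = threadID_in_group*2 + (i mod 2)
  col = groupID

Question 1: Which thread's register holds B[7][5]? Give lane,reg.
c=5⇒gr=5  r=7⇒th=3,odd=1
L=5*4+3=23  i=1=1

23,1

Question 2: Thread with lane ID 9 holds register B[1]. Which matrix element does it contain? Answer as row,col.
lane 9->9/4=2, 9 mod 4=1
i=1  r:2·1+1->3  c:2

3,2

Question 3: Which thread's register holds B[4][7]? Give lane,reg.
c=7⇒gr=7  r=4⇒th=2,odd=0
L=7*4+2=30  i=0=0

30,0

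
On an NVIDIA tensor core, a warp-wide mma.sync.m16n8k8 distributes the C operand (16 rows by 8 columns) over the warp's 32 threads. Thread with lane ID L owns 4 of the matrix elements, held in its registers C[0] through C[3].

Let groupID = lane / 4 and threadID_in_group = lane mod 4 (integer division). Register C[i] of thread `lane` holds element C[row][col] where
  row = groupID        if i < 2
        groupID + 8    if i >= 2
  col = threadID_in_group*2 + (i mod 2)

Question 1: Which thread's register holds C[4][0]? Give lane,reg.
r=4->g=4,rb=0  c=0->t=0,b0=0
L=4*4+0=16  i=0*2+0=0

16,0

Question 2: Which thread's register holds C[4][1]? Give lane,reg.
16,1

r=4→G=4,rhi=0  c=1→T=0,p=1
L=4*4+0=16  i=0*2+1=1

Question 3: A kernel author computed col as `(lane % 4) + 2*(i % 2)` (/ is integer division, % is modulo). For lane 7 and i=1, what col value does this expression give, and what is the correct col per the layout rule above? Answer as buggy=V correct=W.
buggy=5 correct=7

`(lane % 4) + 2*(i % 2)`[7,1]→5
L=7→G=7>>2=1, T=7&3=3
[1]→row 1+0=1  col 3·2+1=7
col: 5 vs 7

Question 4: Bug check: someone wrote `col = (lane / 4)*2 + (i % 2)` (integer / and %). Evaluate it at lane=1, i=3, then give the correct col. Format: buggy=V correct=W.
buggy=1 correct=3

`(lane / 4)*2 + (i % 2)`[1,3]=>1
lane 1=>1/4=0, 1 mod 4=1
i=3  r:0+8=>8  c:2·1+1=>3
col: 1 vs 3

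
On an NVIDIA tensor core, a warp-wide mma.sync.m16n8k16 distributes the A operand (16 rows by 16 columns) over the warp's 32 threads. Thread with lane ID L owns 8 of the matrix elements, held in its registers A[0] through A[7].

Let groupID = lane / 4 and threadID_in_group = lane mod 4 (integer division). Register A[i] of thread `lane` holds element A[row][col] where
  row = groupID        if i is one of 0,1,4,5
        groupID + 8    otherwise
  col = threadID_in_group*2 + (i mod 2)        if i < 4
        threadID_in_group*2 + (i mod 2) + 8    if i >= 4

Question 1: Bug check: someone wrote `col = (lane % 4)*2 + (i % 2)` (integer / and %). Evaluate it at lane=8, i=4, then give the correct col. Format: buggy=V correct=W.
buggy=0 correct=8

`(lane % 4)*2 + (i % 2)`[8,4]→0
lane 8: G=2 (8/4), T=0 (8%4)
i=4: r=2+0=2, c=0*2+0+8=8
col: 0 vs 8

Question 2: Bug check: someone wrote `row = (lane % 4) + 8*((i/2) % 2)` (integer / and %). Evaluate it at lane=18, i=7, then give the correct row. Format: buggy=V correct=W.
`(lane % 4) + 8*((i/2) % 2)`[18,7]->10
L=18->gid=18>>2=4, tid=18&3=2
[7]->row 4+8=12  col 2·2+1+8=13
row: 10 vs 12

buggy=10 correct=12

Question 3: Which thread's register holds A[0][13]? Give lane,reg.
r:0=>grp=0,rB=0  c:13=>cB=1,tig=2,lo=1
L=0*4+2=2  i=1*4+0*2+1=5

2,5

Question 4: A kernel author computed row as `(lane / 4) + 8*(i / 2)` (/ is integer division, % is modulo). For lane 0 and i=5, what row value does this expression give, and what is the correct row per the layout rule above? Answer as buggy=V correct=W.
buggy=16 correct=0

`(lane / 4) + 8*(i / 2)`[0,5]⇒16
lane 0: gr=0 (0/4), th=0 (0%4)
i=5: r=0+0=0, c=0*2+1+8=9
row: 16 vs 0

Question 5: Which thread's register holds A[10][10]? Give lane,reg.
9,6

r:10=>grp=2,rB=1  c:10=>cB=1,tig=1,lo=0
L=2*4+1=9  i=1*4+1*2+0=6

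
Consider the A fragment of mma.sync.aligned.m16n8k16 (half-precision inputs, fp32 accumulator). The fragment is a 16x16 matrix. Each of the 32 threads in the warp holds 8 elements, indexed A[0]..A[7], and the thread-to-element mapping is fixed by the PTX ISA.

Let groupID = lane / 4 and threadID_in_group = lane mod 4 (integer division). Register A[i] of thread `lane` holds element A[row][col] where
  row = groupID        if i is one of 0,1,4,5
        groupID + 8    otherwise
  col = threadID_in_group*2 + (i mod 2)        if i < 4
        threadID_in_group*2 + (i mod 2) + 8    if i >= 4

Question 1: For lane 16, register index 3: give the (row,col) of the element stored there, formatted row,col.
lane 16: gr=4 (16/4), th=0 (16%4)
i=3: r=4+8=12, c=0*2+1+0=1

12,1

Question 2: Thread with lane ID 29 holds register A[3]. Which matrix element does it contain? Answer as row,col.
29: gid=7,tid=1
[3] (7+8,1*2+1+0) = (15,3)

15,3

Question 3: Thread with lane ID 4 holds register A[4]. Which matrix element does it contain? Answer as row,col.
1,8

lane 4=>4/4=1, 4 mod 4=0
i=4  r:1+0=>1  c:2·0+0+8=>8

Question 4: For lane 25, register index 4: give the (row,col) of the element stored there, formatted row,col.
6,10

lane 25->25/4=6, 25 mod 4=1
i=4  r:6+0->6  c:2·1+0+8->10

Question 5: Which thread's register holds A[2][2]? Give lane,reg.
9,0

r: 2->gid=2,r8=0  c: 2->c8=0,tid=1,i&1=0
L=2*4+1=9  i=0*4+0*2+0=0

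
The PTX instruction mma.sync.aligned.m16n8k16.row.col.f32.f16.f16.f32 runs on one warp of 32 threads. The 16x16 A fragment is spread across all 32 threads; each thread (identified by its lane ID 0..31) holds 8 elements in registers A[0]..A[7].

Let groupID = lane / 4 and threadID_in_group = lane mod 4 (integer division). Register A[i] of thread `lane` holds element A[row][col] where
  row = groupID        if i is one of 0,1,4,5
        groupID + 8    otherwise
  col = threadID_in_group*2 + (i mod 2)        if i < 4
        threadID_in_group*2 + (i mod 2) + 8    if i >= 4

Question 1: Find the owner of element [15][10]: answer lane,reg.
29,6

r=15->g=7,rb=1  c=10->cb=1,t=1,b0=0
L=7*4+1=29  i=1*4+1*2+0=6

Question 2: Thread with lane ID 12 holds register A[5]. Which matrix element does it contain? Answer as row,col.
3,9

12: gid=3,tid=0
[5] (3+0,0*2+1+8) = (3,9)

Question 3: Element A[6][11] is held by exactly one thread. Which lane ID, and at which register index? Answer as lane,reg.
r:6=>grp=6,rB=0  c:11=>cB=1,tig=1,lo=1
L=6*4+1=25  i=1*4+0*2+1=5

25,5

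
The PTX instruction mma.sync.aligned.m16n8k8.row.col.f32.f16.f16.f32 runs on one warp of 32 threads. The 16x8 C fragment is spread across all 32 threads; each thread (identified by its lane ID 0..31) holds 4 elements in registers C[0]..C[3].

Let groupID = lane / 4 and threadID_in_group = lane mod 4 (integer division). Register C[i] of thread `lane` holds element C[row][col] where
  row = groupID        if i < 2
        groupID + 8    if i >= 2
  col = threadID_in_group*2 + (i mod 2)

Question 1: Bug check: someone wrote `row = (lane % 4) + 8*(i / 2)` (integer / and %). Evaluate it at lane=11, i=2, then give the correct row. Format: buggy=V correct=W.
`(lane % 4) + 8*(i / 2)`[11,2]->11
lane 11->11/4=2, 11 mod 4=3
i=2  r:2+8->10  c:2·3+0->6
row: 11 vs 10

buggy=11 correct=10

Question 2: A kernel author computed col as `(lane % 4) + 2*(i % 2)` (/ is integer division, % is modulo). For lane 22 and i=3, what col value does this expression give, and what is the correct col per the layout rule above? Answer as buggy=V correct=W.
`(lane % 4) + 2*(i % 2)`[22,3]→4
lane 22→22/4=5, 22 mod 4=2
i=3  r:5+8→13  c:2·2+1→5
col: 4 vs 5

buggy=4 correct=5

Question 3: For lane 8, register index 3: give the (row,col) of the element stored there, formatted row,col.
lane 8⇒8/4=2, 8 mod 4=0
i=3  r:2+8⇒10  c:2·0+1⇒1

10,1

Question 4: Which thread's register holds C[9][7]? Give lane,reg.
r=9→G=1,rhi=1  c=7→T=3,p=1
L=1*4+3=7  i=1*2+1=3

7,3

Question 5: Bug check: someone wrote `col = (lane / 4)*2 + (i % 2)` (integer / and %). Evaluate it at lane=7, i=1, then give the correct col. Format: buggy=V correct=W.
buggy=3 correct=7

`(lane / 4)*2 + (i % 2)`[7,1]->3
lane 7->7/4=1, 7 mod 4=3
i=1  r:1+0->1  c:2·3+1->7
col: 3 vs 7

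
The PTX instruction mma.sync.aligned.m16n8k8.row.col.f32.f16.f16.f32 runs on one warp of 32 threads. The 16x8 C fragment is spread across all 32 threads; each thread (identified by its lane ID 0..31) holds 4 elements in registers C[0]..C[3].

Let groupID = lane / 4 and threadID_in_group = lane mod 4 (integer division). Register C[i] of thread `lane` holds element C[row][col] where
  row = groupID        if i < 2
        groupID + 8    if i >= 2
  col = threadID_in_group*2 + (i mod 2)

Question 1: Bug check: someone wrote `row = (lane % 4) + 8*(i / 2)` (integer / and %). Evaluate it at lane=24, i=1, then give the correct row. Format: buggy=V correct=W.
`(lane % 4) + 8*(i / 2)`[24,1]→0
lane 24: G=6 (24/4), T=0 (24%4)
i=1: r=6+0=6, c=0*2+1=1
row: 0 vs 6

buggy=0 correct=6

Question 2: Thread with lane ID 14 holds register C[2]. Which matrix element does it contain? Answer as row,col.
11,4

lane 14->14/4=3, 14 mod 4=2
i=2  r:3+8->11  c:2·2+0->4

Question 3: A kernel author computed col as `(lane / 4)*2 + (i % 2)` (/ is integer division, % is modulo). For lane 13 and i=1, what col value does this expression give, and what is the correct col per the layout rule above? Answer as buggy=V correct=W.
buggy=7 correct=3

`(lane / 4)*2 + (i % 2)`[13,1]->7
L=13->g=13>>2=3, t=13&3=1
[1]->row 3+0=3  col 1·2+1=3
col: 7 vs 3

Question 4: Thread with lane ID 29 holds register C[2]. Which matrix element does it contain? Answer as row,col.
29: grp=7,tig=1
[2] (7+8,1*2+0) = (15,2)

15,2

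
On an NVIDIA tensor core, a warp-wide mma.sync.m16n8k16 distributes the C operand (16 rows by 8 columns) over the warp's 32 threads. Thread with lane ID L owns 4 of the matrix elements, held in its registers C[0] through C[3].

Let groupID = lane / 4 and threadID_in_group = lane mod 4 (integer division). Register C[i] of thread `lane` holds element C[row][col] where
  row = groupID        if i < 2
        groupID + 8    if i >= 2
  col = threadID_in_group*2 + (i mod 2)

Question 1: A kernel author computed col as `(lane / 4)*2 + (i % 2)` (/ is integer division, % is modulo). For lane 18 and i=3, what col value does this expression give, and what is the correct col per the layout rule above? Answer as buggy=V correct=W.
buggy=9 correct=5

`(lane / 4)*2 + (i % 2)`[18,3]⇒9
18: gr=4,th=2
[3] (4+8,2*2+1) = (12,5)
col: 9 vs 5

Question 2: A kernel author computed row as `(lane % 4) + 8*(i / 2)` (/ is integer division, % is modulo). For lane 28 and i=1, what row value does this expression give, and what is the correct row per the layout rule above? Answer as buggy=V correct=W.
`(lane % 4) + 8*(i / 2)`[28,1]=>0
L=28=>grp=28>>2=7, tig=28&3=0
[1]=>row 7+0=7  col 0·2+1=1
row: 0 vs 7

buggy=0 correct=7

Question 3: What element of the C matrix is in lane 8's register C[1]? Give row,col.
lane 8: gr=2 (8/4), th=0 (8%4)
i=1: r=2+0=2, c=0*2+1=1

2,1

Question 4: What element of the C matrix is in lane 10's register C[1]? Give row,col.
lane 10⇒10/4=2, 10 mod 4=2
i=1  r:2+0⇒2  c:2·2+1⇒5

2,5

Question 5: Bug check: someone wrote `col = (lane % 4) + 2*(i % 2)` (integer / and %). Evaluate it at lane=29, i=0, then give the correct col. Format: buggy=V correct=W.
`(lane % 4) + 2*(i % 2)`[29,0]→1
lane 29→29/4=7, 29 mod 4=1
i=0  r:7+0→7  c:2·1+0→2
col: 1 vs 2

buggy=1 correct=2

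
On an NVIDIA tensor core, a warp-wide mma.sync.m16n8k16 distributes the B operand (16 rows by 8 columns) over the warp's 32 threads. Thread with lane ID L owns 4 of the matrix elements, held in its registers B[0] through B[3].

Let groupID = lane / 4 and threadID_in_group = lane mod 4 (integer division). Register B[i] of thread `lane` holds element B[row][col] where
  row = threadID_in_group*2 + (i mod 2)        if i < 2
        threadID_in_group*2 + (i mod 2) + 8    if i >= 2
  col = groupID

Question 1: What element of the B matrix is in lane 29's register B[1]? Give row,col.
lane 29: gid=7 (29/4), tid=1 (29%4)
i=1: r=1*2+1+0=3, c=gid=7

3,7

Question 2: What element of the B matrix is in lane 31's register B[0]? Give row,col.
6,7

L=31=>grp=31>>2=7, tig=31&3=3
[0]=>row 3·2+0+0=6  col grp=7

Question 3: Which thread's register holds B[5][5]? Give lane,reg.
22,1

c:5=>grp=5  r:5=>rB=0,tig=2,lo=1
L=5*4+2=22  i=0*2+1=1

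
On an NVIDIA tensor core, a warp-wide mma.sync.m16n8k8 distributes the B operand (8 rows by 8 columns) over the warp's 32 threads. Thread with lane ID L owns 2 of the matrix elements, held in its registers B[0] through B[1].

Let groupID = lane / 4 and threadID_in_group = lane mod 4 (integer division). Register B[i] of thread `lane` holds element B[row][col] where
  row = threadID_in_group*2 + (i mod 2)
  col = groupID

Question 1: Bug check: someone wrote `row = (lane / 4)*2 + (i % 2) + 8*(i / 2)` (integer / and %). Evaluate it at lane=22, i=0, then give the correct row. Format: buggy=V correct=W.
`(lane / 4)*2 + (i % 2) + 8*(i / 2)`[22,0]->10
L=22->gid=22>>2=5, tid=22&3=2
[0]->row 2·2+0=4  col gid=5
row: 10 vs 4

buggy=10 correct=4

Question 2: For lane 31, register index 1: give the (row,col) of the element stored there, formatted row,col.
L=31→G=31>>2=7, T=31&3=3
[1]→row 3·2+1=7  col G=7

7,7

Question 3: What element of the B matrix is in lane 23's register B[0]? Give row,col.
6,5

L=23=>grp=23>>2=5, tig=23&3=3
[0]=>row 3·2+0=6  col grp=5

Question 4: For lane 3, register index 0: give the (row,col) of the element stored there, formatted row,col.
lane 3→3/4=0, 3 mod 4=3
i=0  r:2·3+0→6  c:0

6,0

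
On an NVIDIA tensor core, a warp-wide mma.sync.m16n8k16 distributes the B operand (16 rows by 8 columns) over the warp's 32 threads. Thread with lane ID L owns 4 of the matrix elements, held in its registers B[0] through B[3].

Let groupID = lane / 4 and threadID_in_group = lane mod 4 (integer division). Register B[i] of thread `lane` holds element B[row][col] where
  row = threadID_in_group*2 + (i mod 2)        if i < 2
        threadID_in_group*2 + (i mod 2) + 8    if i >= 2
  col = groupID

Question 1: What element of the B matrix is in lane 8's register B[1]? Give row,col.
lane 8⇒8/4=2, 8 mod 4=0
i=1  r:2·0+1+0⇒1  c:2

1,2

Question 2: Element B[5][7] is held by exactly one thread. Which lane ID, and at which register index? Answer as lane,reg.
30,1

c=7→G=7  r=5→rhi=0,T=2,p=1
L=7*4+2=30  i=0*2+1=1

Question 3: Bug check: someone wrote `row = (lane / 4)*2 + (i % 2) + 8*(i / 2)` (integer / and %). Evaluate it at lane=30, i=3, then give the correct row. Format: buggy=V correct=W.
`(lane / 4)*2 + (i % 2) + 8*(i / 2)`[30,3]->23
30: g=7,t=2
[3] (2*2+1+8,7) = (13,7)
row: 23 vs 13

buggy=23 correct=13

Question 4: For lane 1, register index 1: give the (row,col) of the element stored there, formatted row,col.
3,0

lane 1→1/4=0, 1 mod 4=1
i=1  r:2·1+1+0→3  c:0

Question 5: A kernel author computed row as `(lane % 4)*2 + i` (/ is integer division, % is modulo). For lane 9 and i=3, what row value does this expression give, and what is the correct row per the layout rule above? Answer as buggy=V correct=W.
buggy=5 correct=11

`(lane % 4)*2 + i`[9,3]->5
lane 9: gid=2 (9/4), tid=1 (9%4)
i=3: r=1*2+1+8=11, c=gid=2
row: 5 vs 11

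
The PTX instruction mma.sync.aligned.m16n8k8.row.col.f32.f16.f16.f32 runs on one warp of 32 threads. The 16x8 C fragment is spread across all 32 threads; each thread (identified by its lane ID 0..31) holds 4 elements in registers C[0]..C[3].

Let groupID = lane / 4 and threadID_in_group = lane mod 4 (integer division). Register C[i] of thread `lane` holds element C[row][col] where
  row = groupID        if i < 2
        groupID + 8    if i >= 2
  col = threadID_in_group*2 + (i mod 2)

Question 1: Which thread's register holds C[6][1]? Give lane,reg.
r=6->g=6,rb=0  c=1->t=0,b0=1
L=6*4+0=24  i=0*2+1=1

24,1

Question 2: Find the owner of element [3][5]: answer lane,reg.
r=3→G=3,rhi=0  c=5→T=2,p=1
L=3*4+2=14  i=0*2+1=1

14,1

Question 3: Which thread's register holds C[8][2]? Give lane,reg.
r=8→G=0,rhi=1  c=2→T=1,p=0
L=0*4+1=1  i=1*2+0=2

1,2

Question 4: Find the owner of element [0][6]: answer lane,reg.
r: 0->gid=0,r8=0  c: 6->tid=3,i&1=0
L=0*4+3=3  i=0*2+0=0

3,0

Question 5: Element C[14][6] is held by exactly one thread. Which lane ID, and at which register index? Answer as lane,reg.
27,2

r: 14->gid=6,r8=1  c: 6->tid=3,i&1=0
L=6*4+3=27  i=1*2+0=2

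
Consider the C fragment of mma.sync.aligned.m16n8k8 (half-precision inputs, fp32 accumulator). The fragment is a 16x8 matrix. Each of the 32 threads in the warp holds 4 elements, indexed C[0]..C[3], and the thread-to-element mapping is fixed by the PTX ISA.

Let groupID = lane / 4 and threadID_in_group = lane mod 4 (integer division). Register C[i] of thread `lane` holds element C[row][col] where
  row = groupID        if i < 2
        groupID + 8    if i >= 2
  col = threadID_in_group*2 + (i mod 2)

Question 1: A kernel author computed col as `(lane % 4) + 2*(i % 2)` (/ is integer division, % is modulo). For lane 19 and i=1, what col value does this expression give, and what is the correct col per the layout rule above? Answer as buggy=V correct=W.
buggy=5 correct=7

`(lane % 4) + 2*(i % 2)`[19,1]→5
19: G=4,T=3
[1] (4+0,3*2+1) = (4,7)
col: 5 vs 7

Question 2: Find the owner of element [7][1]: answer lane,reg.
28,1

r: 7->gid=7,r8=0  c: 1->tid=0,i&1=1
L=7*4+0=28  i=0*2+1=1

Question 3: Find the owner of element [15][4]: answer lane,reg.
30,2

r:15=>grp=7,rB=1  c:4=>tig=2,lo=0
L=7*4+2=30  i=1*2+0=2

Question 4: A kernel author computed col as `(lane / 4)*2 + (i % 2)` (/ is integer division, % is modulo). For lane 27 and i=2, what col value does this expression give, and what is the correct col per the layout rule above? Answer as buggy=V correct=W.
buggy=12 correct=6

`(lane / 4)*2 + (i % 2)`[27,2]->12
lane 27: g=6 (27/4), t=3 (27%4)
i=2: r=6+8=14, c=3*2+0=6
col: 12 vs 6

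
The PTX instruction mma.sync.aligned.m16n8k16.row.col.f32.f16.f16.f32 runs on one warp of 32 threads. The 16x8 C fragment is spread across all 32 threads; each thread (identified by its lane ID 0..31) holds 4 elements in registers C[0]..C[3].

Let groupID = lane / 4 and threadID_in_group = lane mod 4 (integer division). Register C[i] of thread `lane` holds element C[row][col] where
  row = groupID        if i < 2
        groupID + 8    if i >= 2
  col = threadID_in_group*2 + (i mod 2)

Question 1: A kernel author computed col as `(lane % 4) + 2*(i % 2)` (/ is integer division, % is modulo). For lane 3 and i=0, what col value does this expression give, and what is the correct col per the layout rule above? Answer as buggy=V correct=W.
buggy=3 correct=6

`(lane % 4) + 2*(i % 2)`[3,0]=>3
lane 3=>3/4=0, 3 mod 4=3
i=0  r:0+0=>0  c:2·3+0=>6
col: 3 vs 6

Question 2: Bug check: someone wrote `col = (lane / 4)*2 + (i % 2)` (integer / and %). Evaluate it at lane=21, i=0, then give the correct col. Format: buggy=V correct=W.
buggy=10 correct=2

`(lane / 4)*2 + (i % 2)`[21,0]->10
lane 21->21/4=5, 21 mod 4=1
i=0  r:5+0->5  c:2·1+0->2
col: 10 vs 2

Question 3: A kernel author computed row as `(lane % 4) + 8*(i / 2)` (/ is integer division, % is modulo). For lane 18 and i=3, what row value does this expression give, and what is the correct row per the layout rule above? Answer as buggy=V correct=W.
`(lane % 4) + 8*(i / 2)`[18,3]=>10
lane 18=>18/4=4, 18 mod 4=2
i=3  r:4+8=>12  c:2·2+1=>5
row: 10 vs 12

buggy=10 correct=12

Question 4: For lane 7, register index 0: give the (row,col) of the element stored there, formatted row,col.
1,6

lane 7⇒7/4=1, 7 mod 4=3
i=0  r:1+0⇒1  c:2·3+0⇒6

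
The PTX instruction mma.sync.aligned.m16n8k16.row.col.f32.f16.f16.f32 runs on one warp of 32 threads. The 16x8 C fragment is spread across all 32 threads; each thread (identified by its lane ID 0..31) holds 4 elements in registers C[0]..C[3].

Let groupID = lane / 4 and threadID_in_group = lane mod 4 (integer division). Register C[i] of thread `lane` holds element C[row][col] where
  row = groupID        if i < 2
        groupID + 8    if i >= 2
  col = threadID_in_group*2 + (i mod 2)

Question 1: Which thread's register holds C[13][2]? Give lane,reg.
r=13→G=5,rhi=1  c=2→T=1,p=0
L=5*4+1=21  i=1*2+0=2

21,2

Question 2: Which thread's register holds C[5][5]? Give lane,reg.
22,1

r=5⇒gr=5,Rb=0  c=5⇒th=2,odd=1
L=5*4+2=22  i=0*2+1=1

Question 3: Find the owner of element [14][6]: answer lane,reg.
r=14→G=6,rhi=1  c=6→T=3,p=0
L=6*4+3=27  i=1*2+0=2

27,2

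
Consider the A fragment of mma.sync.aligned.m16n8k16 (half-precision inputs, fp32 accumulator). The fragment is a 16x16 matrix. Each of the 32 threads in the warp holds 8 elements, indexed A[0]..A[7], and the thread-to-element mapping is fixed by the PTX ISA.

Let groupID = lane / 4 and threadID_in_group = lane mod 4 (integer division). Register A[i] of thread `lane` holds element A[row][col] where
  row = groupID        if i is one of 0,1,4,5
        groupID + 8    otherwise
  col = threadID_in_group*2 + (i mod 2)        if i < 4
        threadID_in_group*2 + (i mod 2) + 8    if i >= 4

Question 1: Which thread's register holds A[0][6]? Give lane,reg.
3,0

r=0->g=0,rb=0  c=6->cb=0,t=3,b0=0
L=0*4+3=3  i=0*4+0*2+0=0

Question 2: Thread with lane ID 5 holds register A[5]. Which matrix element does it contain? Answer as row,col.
L=5->gid=5>>2=1, tid=5&3=1
[5]->row 1+0=1  col 1·2+1+8=11

1,11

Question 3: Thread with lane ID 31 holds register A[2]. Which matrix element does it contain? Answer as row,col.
lane 31: grp=7 (31/4), tig=3 (31%4)
i=2: r=7+8=15, c=3*2+0+0=6

15,6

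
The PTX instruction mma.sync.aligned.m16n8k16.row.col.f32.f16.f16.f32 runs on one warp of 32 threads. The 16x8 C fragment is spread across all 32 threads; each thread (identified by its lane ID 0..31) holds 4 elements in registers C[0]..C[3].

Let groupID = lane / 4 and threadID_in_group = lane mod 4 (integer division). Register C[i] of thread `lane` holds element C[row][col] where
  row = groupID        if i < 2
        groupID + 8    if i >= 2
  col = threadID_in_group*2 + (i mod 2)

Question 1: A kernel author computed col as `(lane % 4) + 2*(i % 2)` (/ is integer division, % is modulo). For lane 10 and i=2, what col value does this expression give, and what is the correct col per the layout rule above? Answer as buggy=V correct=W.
buggy=2 correct=4

`(lane % 4) + 2*(i % 2)`[10,2]=>2
lane 10=>10/4=2, 10 mod 4=2
i=2  r:2+8=>10  c:2·2+0=>4
col: 2 vs 4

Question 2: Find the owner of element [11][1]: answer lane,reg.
r: 11->gid=3,r8=1  c: 1->tid=0,i&1=1
L=3*4+0=12  i=1*2+1=3

12,3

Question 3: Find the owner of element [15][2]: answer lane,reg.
29,2

r=15⇒gr=7,Rb=1  c=2⇒th=1,odd=0
L=7*4+1=29  i=1*2+0=2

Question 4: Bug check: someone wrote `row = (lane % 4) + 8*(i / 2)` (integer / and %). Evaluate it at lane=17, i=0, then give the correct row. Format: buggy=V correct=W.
`(lane % 4) + 8*(i / 2)`[17,0]->1
lane 17: g=4 (17/4), t=1 (17%4)
i=0: r=4+0=4, c=1*2+0=2
row: 1 vs 4

buggy=1 correct=4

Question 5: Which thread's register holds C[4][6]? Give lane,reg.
r:4=>grp=4,rB=0  c:6=>tig=3,lo=0
L=4*4+3=19  i=0*2+0=0

19,0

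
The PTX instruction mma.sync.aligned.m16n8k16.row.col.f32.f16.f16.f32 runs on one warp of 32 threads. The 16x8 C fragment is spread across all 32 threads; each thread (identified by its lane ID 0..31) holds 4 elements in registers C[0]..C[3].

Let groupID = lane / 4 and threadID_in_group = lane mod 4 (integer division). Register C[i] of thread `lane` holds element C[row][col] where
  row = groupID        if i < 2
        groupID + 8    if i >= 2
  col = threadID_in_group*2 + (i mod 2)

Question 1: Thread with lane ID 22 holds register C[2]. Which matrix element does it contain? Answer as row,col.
13,4

L=22->g=22>>2=5, t=22&3=2
[2]->row 5+8=13  col 2·2+0=4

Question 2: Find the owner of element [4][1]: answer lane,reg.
r:4=>grp=4,rB=0  c:1=>tig=0,lo=1
L=4*4+0=16  i=0*2+1=1

16,1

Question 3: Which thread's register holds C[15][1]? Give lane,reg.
r=15→G=7,rhi=1  c=1→T=0,p=1
L=7*4+0=28  i=1*2+1=3

28,3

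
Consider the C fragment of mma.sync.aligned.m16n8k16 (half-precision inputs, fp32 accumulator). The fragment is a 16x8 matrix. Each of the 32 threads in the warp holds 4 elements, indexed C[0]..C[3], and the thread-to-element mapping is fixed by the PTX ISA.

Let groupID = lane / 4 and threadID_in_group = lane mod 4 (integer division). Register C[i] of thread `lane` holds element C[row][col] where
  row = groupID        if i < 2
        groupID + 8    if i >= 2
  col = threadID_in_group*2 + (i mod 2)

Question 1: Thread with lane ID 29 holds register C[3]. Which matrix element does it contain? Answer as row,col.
L=29->g=29>>2=7, t=29&3=1
[3]->row 7+8=15  col 1·2+1=3

15,3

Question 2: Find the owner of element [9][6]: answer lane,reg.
7,2

r=9→G=1,rhi=1  c=6→T=3,p=0
L=1*4+3=7  i=1*2+0=2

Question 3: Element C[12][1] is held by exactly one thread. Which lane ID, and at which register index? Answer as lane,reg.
r:12=>grp=4,rB=1  c:1=>tig=0,lo=1
L=4*4+0=16  i=1*2+1=3

16,3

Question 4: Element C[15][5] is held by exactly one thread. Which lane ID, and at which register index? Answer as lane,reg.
r=15→G=7,rhi=1  c=5→T=2,p=1
L=7*4+2=30  i=1*2+1=3

30,3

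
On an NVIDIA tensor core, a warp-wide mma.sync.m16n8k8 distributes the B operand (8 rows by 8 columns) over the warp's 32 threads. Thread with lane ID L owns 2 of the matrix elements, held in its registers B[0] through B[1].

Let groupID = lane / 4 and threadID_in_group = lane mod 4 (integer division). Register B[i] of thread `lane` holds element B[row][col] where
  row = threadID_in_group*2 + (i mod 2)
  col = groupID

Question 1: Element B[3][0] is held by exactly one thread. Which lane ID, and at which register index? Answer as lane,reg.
1,1

c=0→G=0  r=3→T=1,p=1
L=0*4+1=1  i=1=1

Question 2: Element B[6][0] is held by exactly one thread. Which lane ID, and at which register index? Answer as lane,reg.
3,0

c=0→G=0  r=6→T=3,p=0
L=0*4+3=3  i=0=0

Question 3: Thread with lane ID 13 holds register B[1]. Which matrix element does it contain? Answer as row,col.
lane 13: gr=3 (13/4), th=1 (13%4)
i=1: r=1*2+1=3, c=gr=3

3,3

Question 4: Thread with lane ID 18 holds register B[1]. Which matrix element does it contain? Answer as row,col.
lane 18⇒18/4=4, 18 mod 4=2
i=1  r:2·2+1⇒5  c:4

5,4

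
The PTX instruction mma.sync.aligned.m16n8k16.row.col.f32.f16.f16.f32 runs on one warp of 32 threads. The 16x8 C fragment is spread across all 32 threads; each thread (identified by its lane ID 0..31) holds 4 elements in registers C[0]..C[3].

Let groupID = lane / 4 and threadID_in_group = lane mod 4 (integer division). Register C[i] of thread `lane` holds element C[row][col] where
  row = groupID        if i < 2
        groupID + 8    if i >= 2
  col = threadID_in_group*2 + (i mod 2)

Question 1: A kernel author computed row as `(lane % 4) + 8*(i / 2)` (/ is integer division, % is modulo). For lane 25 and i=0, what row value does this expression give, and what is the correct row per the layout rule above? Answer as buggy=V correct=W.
buggy=1 correct=6

`(lane % 4) + 8*(i / 2)`[25,0]=>1
25: grp=6,tig=1
[0] (6+0,1*2+0) = (6,2)
row: 1 vs 6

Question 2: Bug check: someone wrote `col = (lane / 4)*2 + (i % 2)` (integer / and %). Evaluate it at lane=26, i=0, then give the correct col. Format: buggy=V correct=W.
buggy=12 correct=4

`(lane / 4)*2 + (i % 2)`[26,0]⇒12
L=26⇒gr=26>>2=6, th=26&3=2
[0]⇒row 6+0=6  col 2·2+0=4
col: 12 vs 4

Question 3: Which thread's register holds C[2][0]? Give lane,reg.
r=2→G=2,rhi=0  c=0→T=0,p=0
L=2*4+0=8  i=0*2+0=0

8,0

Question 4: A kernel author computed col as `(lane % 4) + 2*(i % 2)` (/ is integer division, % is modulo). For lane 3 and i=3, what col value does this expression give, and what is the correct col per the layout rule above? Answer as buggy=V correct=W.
`(lane % 4) + 2*(i % 2)`[3,3]=>5
lane 3=>3/4=0, 3 mod 4=3
i=3  r:0+8=>8  c:2·3+1=>7
col: 5 vs 7

buggy=5 correct=7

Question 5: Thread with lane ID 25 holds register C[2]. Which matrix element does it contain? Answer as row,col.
lane 25->25/4=6, 25 mod 4=1
i=2  r:6+8->14  c:2·1+0->2

14,2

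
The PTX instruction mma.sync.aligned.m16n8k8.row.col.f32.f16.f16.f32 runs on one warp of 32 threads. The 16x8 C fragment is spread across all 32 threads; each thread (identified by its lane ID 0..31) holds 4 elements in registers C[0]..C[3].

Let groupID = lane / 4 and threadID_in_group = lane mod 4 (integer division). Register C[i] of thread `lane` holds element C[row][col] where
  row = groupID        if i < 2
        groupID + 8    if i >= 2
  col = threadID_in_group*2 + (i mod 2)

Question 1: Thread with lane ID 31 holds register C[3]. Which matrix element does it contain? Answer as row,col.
lane 31⇒31/4=7, 31 mod 4=3
i=3  r:7+8⇒15  c:2·3+1⇒7

15,7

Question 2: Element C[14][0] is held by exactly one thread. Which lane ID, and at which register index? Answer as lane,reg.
24,2

r=14->g=6,rb=1  c=0->t=0,b0=0
L=6*4+0=24  i=1*2+0=2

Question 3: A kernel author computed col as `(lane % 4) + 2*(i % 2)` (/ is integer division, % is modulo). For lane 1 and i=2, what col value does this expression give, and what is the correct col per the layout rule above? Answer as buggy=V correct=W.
`(lane % 4) + 2*(i % 2)`[1,2]->1
lane 1->1/4=0, 1 mod 4=1
i=2  r:0+8->8  c:2·1+0->2
col: 1 vs 2

buggy=1 correct=2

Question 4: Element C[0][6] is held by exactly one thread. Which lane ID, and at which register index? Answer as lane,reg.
r=0->g=0,rb=0  c=6->t=3,b0=0
L=0*4+3=3  i=0*2+0=0

3,0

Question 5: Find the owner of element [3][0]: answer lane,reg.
12,0

r=3→G=3,rhi=0  c=0→T=0,p=0
L=3*4+0=12  i=0*2+0=0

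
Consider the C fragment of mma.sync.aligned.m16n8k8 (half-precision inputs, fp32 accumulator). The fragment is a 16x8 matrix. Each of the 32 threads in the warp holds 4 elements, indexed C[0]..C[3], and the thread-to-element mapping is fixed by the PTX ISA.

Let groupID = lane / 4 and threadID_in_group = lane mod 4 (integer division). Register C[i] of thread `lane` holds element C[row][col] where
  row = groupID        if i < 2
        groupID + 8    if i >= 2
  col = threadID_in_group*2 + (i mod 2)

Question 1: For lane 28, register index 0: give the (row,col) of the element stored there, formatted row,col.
lane 28: G=7 (28/4), T=0 (28%4)
i=0: r=7+0=7, c=0*2+0=0

7,0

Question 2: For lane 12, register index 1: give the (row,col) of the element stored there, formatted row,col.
12: gid=3,tid=0
[1] (3+0,0*2+1) = (3,1)

3,1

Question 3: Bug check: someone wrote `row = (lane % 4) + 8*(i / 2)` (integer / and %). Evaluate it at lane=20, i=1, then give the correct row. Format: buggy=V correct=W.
`(lane % 4) + 8*(i / 2)`[20,1]->0
20: gid=5,tid=0
[1] (5+0,0*2+1) = (5,1)
row: 0 vs 5

buggy=0 correct=5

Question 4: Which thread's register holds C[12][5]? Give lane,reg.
18,3

r: 12->gid=4,r8=1  c: 5->tid=2,i&1=1
L=4*4+2=18  i=1*2+1=3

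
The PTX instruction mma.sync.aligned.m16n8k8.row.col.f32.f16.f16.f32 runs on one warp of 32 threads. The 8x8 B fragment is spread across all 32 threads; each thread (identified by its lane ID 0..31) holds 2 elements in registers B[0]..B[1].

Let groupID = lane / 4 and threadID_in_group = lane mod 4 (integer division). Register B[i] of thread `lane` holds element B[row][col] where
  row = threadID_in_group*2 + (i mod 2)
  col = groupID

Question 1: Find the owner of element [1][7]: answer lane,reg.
28,1

c=7→G=7  r=1→T=0,p=1
L=7*4+0=28  i=1=1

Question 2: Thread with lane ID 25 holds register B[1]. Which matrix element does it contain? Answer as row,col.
3,6

lane 25: gid=6 (25/4), tid=1 (25%4)
i=1: r=1*2+1=3, c=gid=6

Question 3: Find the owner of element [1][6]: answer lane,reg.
c=6->g=6  r=1->t=0,b0=1
L=6*4+0=24  i=1=1

24,1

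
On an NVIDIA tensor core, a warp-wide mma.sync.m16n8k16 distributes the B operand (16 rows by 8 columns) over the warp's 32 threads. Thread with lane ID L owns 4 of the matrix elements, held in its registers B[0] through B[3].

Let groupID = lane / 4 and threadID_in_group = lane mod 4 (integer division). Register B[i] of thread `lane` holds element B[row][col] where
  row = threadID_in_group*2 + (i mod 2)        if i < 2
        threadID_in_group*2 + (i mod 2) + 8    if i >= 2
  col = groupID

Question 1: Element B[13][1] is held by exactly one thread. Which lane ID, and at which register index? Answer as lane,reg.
6,3

c: 1->gid=1  r: 13->r8=1,tid=2,i&1=1
L=1*4+2=6  i=1*2+1=3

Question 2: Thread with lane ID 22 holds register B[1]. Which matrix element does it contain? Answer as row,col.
5,5

lane 22: gid=5 (22/4), tid=2 (22%4)
i=1: r=2*2+1+0=5, c=gid=5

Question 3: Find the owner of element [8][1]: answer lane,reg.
4,2

c=1->g=1  r=8->rb=1,t=0,b0=0
L=1*4+0=4  i=1*2+0=2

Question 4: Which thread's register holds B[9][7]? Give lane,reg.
c:7=>grp=7  r:9=>rB=1,tig=0,lo=1
L=7*4+0=28  i=1*2+1=3

28,3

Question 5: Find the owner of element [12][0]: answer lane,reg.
2,2

c=0⇒gr=0  r=12⇒Rb=1,th=2,odd=0
L=0*4+2=2  i=1*2+0=2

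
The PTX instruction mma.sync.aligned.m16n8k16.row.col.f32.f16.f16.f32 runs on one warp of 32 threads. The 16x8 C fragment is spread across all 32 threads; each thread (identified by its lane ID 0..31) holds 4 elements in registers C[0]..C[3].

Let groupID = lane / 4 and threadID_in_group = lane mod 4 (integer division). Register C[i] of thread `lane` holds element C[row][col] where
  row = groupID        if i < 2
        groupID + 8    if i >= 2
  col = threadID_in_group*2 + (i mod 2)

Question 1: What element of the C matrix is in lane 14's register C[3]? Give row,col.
lane 14: gr=3 (14/4), th=2 (14%4)
i=3: r=3+8=11, c=2*2+1=5

11,5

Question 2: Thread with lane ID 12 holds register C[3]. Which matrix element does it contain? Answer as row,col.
lane 12->12/4=3, 12 mod 4=0
i=3  r:3+8->11  c:2·0+1->1

11,1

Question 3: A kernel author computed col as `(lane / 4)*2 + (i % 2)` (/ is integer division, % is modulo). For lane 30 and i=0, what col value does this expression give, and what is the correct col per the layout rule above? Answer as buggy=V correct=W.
`(lane / 4)*2 + (i % 2)`[30,0]->14
lane 30: gid=7 (30/4), tid=2 (30%4)
i=0: r=7+0=7, c=2*2+0=4
col: 14 vs 4

buggy=14 correct=4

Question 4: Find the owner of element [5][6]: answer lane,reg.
23,0

r: 5->gid=5,r8=0  c: 6->tid=3,i&1=0
L=5*4+3=23  i=0*2+0=0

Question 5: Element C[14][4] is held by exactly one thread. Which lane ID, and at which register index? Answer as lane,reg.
26,2

r: 14->gid=6,r8=1  c: 4->tid=2,i&1=0
L=6*4+2=26  i=1*2+0=2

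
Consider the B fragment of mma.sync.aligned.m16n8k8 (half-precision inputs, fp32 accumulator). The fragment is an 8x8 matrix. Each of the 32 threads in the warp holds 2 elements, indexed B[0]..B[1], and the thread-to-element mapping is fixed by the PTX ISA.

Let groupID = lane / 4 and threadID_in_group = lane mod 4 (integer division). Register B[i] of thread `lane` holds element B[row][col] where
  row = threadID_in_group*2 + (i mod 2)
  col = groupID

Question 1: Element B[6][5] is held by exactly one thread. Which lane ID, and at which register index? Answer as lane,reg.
c:5=>grp=5  r:6=>tig=3,lo=0
L=5*4+3=23  i=0=0

23,0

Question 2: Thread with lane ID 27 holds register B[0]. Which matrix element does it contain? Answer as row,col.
6,6

lane 27: g=6 (27/4), t=3 (27%4)
i=0: r=3*2+0=6, c=g=6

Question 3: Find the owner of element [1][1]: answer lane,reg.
4,1

c:1=>grp=1  r:1=>tig=0,lo=1
L=1*4+0=4  i=1=1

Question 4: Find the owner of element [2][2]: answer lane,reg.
c=2->g=2  r=2->t=1,b0=0
L=2*4+1=9  i=0=0

9,0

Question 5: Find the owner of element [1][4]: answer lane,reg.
c=4→G=4  r=1→T=0,p=1
L=4*4+0=16  i=1=1

16,1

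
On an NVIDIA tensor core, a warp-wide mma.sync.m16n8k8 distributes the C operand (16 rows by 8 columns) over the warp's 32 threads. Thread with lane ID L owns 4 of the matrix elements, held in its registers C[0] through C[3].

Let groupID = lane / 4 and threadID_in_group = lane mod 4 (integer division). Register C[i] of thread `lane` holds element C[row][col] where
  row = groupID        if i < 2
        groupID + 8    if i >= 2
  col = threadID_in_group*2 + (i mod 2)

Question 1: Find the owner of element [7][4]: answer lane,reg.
30,0

r:7=>grp=7,rB=0  c:4=>tig=2,lo=0
L=7*4+2=30  i=0*2+0=0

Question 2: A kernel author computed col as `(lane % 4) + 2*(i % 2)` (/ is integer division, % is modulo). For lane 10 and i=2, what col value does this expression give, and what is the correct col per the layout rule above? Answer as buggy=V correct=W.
buggy=2 correct=4

`(lane % 4) + 2*(i % 2)`[10,2]=>2
lane 10=>10/4=2, 10 mod 4=2
i=2  r:2+8=>10  c:2·2+0=>4
col: 2 vs 4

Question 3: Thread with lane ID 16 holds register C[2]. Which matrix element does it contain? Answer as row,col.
12,0

L=16->gid=16>>2=4, tid=16&3=0
[2]->row 4+8=12  col 0·2+0=0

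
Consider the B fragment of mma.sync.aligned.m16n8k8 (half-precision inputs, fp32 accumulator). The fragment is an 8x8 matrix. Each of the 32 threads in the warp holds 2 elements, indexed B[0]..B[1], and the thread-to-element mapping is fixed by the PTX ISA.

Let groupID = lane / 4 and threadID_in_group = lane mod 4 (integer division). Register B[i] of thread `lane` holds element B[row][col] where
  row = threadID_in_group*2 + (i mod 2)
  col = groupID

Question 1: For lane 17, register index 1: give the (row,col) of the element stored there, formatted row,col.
3,4

17: g=4,t=1
[1] (1*2+1,4) = (3,4)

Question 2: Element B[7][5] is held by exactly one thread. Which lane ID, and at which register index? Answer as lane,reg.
23,1

c: 5->gid=5  r: 7->tid=3,i&1=1
L=5*4+3=23  i=1=1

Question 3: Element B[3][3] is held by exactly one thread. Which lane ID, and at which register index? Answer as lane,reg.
c=3→G=3  r=3→T=1,p=1
L=3*4+1=13  i=1=1

13,1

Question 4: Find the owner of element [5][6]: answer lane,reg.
c=6→G=6  r=5→T=2,p=1
L=6*4+2=26  i=1=1

26,1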